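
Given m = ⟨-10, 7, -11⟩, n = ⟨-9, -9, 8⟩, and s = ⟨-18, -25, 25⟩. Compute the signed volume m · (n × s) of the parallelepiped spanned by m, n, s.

n × s:
i: (-9)·25 - 8·(-25) = -225 - (-200) = -25
j: 8·(-18) - (-9)·25 = -144 - (-225) = 81
k: (-9)·(-25) - (-9)·(-18) = 225 - 162 = 63
n × s = (-25, 81, 63)
m · (n × s) = (-10)·(-25) + 7·81 + (-11)·63 = 250 + 567 - 693 = 124

124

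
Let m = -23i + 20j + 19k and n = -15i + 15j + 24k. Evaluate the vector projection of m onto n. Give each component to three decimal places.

m · n = (-23)·(-15) + 20·15 + 19·24 = 345 + 300 + 456 = 1101
|n|² = 225 + 225 + 576 = 1026
proj_n m = (1101/1026) · (-15, 15, 24) ≈ (-16.096, 16.096, 25.754)

(-16.096, 16.096, 25.754)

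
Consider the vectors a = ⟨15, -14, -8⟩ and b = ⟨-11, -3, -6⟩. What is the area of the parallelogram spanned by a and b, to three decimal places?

i: (-14)·(-6) - (-8)·(-3) = 84 - 24 = 60
j: (-8)·(-11) - 15·(-6) = 88 - (-90) = 178
k: 15·(-3) - (-14)·(-11) = -45 - 154 = -199
a × b = (60, 178, -199)
|a × b| = √(60² + 178² + (-199)²) = √74885 ≈ 273.6512

273.651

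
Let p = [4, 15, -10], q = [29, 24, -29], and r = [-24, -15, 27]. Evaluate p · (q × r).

q × r:
i: 24·27 - (-29)·(-15) = 648 - 435 = 213
j: (-29)·(-24) - 29·27 = 696 - 783 = -87
k: 29·(-15) - 24·(-24) = -435 - (-576) = 141
q × r = (213, -87, 141)
p · (q × r) = 4·213 + 15·(-87) + (-10)·141 = 852 - 1305 - 1410 = -1863

-1863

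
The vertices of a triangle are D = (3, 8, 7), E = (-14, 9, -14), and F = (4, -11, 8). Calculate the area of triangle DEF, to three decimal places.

255.980

DE = (-17, 1, -21),  DF = (1, -19, 1)
i: 1·1 - (-21)·(-19) = 1 - 399 = -398
j: (-21)·1 - (-17)·1 = -21 - (-17) = -4
k: (-17)·(-19) - 1·1 = 323 - 1 = 322
DE × DF = (-398, -4, 322)
|DE × DF| = √262104 ≈ 511.9609
area = ½ · 511.9609 ≈ 255.980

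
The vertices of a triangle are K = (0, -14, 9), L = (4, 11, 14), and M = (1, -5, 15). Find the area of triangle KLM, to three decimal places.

53.635

KL = (4, 25, 5),  KM = (1, 9, 6)
i: 25·6 - 5·9 = 150 - 45 = 105
j: 5·1 - 4·6 = 5 - 24 = -19
k: 4·9 - 25·1 = 36 - 25 = 11
KL × KM = (105, -19, 11)
|KL × KM| = √11507 ≈ 107.2707
area = ½ · 107.2707 ≈ 53.635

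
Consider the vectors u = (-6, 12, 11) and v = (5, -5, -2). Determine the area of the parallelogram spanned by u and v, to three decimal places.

i: 12·(-2) - 11·(-5) = -24 - (-55) = 31
j: 11·5 - (-6)·(-2) = 55 - 12 = 43
k: (-6)·(-5) - 12·5 = 30 - 60 = -30
u × v = (31, 43, -30)
|u × v| = √(31² + 43² + (-30)²) = √3710 ≈ 60.9098

60.910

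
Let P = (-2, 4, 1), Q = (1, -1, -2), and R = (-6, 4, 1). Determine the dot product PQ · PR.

-12

PQ = Q − P = (3, -5, -3)
PR = R − P = (-4, 0, 0)
PQ · PR = 3·(-4) + (-5)·0 + (-3)·0 = -12 + 0 + 0 = -12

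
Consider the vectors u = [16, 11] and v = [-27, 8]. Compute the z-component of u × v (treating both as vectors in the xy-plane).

16·8 - 11·(-27) = 128 - (-297) = 425

425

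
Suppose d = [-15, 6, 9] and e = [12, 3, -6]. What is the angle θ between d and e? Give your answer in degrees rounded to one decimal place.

148.2

d · e = (-15)·12 + 6·3 + 9·(-6) = -180 + 18 - 54 = -216
|d|² = 225 + 36 + 81 = 342,  |d| = √342 ≈ 18.493242
|e|² = 144 + 9 + 36 = 189,  |e| = √189 ≈ 13.747727
cos θ = -216 / (18.493242 · 13.747727) ≈ -0.84959
θ = arccos(-0.84959) ≈ 148.2°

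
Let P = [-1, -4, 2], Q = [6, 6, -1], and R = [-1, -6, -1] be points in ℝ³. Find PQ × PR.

(-36, 21, -14)

PQ = (7, 10, -3)
PR = (0, -2, -3)
i: 10·(-3) - (-3)·(-2) = -30 - 6 = -36
j: (-3)·0 - 7·(-3) = 0 - (-21) = 21
k: 7·(-2) - 10·0 = -14 - 0 = -14
PQ × PR = (-36, 21, -14)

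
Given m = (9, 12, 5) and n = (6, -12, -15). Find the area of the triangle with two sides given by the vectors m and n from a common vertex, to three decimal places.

i: 12·(-15) - 5·(-12) = -180 - (-60) = -120
j: 5·6 - 9·(-15) = 30 - (-135) = 165
k: 9·(-12) - 12·6 = -108 - 72 = -180
m × n = (-120, 165, -180)
|m × n| = √((-120)² + 165² + (-180)²) = √74025 ≈ 272.0754
area = ½ · 272.0754 ≈ 136.038

136.038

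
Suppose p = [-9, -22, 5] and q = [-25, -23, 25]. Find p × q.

(-435, 100, -343)

i: (-22)·25 - 5·(-23) = -550 - (-115) = -435
j: 5·(-25) - (-9)·25 = -125 - (-225) = 100
k: (-9)·(-23) - (-22)·(-25) = 207 - 550 = -343
p × q = (-435, 100, -343)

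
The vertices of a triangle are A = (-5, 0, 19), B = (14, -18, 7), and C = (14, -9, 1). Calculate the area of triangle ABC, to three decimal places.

149.075

AB = (19, -18, -12),  AC = (19, -9, -18)
i: (-18)·(-18) - (-12)·(-9) = 324 - 108 = 216
j: (-12)·19 - 19·(-18) = -228 - (-342) = 114
k: 19·(-9) - (-18)·19 = -171 - (-342) = 171
AB × AC = (216, 114, 171)
|AB × AC| = √88893 ≈ 298.1493
area = ½ · 298.1493 ≈ 149.075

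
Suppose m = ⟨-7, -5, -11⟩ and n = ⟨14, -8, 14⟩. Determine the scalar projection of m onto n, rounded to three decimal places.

-9.928

m · n = (-7)·14 + (-5)·(-8) + (-11)·14 = -98 + 40 - 154 = -212
|n| = √(196 + 64 + 196) = √456 ≈ 21.3542
comp_n m = -212 / √456 ≈ -9.928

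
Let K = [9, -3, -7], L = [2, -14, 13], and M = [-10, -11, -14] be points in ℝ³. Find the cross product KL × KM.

(237, -429, -153)

KL = (-7, -11, 20)
KM = (-19, -8, -7)
i: (-11)·(-7) - 20·(-8) = 77 - (-160) = 237
j: 20·(-19) - (-7)·(-7) = -380 - 49 = -429
k: (-7)·(-8) - (-11)·(-19) = 56 - 209 = -153
KL × KM = (237, -429, -153)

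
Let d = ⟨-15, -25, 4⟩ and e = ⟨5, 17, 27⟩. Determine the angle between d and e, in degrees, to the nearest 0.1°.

114.4

d · e = (-15)·5 + (-25)·17 + 4·27 = -75 - 425 + 108 = -392
|d|² = 225 + 625 + 16 = 866,  |d| = √866 ≈ 29.427878
|e|² = 25 + 289 + 729 = 1043,  |e| = √1043 ≈ 32.295511
cos θ = -392 / (29.427878 · 32.295511) ≈ -0.41246
θ = arccos(-0.41246) ≈ 114.4°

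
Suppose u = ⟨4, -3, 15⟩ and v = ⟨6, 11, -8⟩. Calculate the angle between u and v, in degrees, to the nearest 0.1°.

123.3

u · v = 4·6 + (-3)·11 + 15·(-8) = 24 - 33 - 120 = -129
|u|² = 16 + 9 + 225 = 250,  |u| = √250 ≈ 15.811388
|v|² = 36 + 121 + 64 = 221,  |v| = √221 ≈ 14.866069
cos θ = -129 / (15.811388 · 14.866069) ≈ -0.54881
θ = arccos(-0.54881) ≈ 123.3°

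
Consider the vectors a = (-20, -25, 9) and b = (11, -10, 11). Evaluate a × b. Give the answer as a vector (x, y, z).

i: (-25)·11 - 9·(-10) = -275 - (-90) = -185
j: 9·11 - (-20)·11 = 99 - (-220) = 319
k: (-20)·(-10) - (-25)·11 = 200 - (-275) = 475
a × b = (-185, 319, 475)

(-185, 319, 475)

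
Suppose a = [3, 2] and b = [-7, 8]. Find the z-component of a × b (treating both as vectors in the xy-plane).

3·8 - 2·(-7) = 24 - (-14) = 38

38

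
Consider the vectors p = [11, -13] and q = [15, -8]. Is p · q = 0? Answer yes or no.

p · q = 11·15 + (-13)·(-8) = 165 + 104 = 269
Nonzero, so the vectors are not orthogonal.

no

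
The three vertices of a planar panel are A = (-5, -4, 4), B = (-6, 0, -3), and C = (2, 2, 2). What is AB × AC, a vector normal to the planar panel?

(34, -51, -34)

AB = (-1, 4, -7)
AC = (7, 6, -2)
i: 4·(-2) - (-7)·6 = -8 - (-42) = 34
j: (-7)·7 - (-1)·(-2) = -49 - 2 = -51
k: (-1)·6 - 4·7 = -6 - 28 = -34
AB × AC = (34, -51, -34)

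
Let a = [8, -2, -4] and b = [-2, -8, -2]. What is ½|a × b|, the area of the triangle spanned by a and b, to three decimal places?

i: (-2)·(-2) - (-4)·(-8) = 4 - 32 = -28
j: (-4)·(-2) - 8·(-2) = 8 - (-16) = 24
k: 8·(-8) - (-2)·(-2) = -64 - 4 = -68
a × b = (-28, 24, -68)
|a × b| = √((-28)² + 24² + (-68)²) = √5984 ≈ 77.3563
area = ½ · 77.3563 ≈ 38.678

38.678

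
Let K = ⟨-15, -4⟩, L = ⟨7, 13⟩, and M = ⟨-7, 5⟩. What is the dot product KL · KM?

329

KL = L − K = (22, 17)
KM = M − K = (8, 9)
KL · KM = 22·8 + 17·9 = 176 + 153 = 329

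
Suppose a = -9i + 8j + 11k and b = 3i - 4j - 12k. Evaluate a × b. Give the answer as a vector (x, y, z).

i: 8·(-12) - 11·(-4) = -96 - (-44) = -52
j: 11·3 - (-9)·(-12) = 33 - 108 = -75
k: (-9)·(-4) - 8·3 = 36 - 24 = 12
a × b = (-52, -75, 12)

(-52, -75, 12)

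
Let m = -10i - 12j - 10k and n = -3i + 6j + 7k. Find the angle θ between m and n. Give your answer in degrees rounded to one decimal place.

m · n = (-10)·(-3) + (-12)·6 + (-10)·7 = 30 - 72 - 70 = -112
|m|² = 100 + 144 + 100 = 344,  |m| = √344 ≈ 18.547237
|n|² = 9 + 36 + 49 = 94,  |n| = √94 ≈ 9.695360
cos θ = -112 / (18.547237 · 9.695360) ≈ -0.62284
θ = arccos(-0.62284) ≈ 128.5°

128.5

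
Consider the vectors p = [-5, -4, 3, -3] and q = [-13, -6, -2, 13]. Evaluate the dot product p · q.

p · q = (-5)·(-13) + (-4)·(-6) + 3·(-2) + (-3)·13 = 65 + 24 - 6 - 39 = 44

44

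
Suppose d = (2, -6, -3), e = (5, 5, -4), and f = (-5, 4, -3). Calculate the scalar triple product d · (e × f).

-343

e × f:
i: 5·(-3) - (-4)·4 = -15 - (-16) = 1
j: (-4)·(-5) - 5·(-3) = 20 - (-15) = 35
k: 5·4 - 5·(-5) = 20 - (-25) = 45
e × f = (1, 35, 45)
d · (e × f) = 2·1 + (-6)·35 + (-3)·45 = 2 - 210 - 135 = -343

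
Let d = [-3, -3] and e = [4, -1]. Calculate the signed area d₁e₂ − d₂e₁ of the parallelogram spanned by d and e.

15

(-3)·(-1) - (-3)·4 = 3 - (-12) = 15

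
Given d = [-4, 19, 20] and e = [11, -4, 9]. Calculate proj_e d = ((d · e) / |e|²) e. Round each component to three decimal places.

(3.028, -1.101, 2.477)

d · e = (-4)·11 + 19·(-4) + 20·9 = -44 - 76 + 180 = 60
|e|² = 121 + 16 + 81 = 218
proj_e d = (60/218) · (11, -4, 9) ≈ (3.028, -1.101, 2.477)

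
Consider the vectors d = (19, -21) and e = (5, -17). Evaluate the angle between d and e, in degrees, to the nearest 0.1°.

d · e = 19·5 + (-21)·(-17) = 95 + 357 = 452
|d|² = 361 + 441 = 802,  |d| = √802 ≈ 28.319605
|e|² = 25 + 289 = 314,  |e| = √314 ≈ 17.720045
cos θ = 452 / (28.319605 · 17.720045) ≈ 0.90071
θ = arccos(0.90071) ≈ 25.7°

25.7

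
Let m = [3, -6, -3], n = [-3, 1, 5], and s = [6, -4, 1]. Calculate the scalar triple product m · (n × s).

-153

n × s:
i: 1·1 - 5·(-4) = 1 - (-20) = 21
j: 5·6 - (-3)·1 = 30 - (-3) = 33
k: (-3)·(-4) - 1·6 = 12 - 6 = 6
n × s = (21, 33, 6)
m · (n × s) = 3·21 + (-6)·33 + (-3)·6 = 63 - 198 - 18 = -153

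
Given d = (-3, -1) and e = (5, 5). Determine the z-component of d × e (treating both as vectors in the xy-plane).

-10

(-3)·5 - (-1)·5 = -15 - (-5) = -10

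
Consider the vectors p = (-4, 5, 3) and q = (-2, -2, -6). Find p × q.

i: 5·(-6) - 3·(-2) = -30 - (-6) = -24
j: 3·(-2) - (-4)·(-6) = -6 - 24 = -30
k: (-4)·(-2) - 5·(-2) = 8 - (-10) = 18
p × q = (-24, -30, 18)

(-24, -30, 18)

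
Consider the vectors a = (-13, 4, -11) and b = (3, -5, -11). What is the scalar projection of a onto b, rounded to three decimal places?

a · b = (-13)·3 + 4·(-5) + (-11)·(-11) = -39 - 20 + 121 = 62
|b| = √(9 + 25 + 121) = √155 ≈ 12.4499
comp_b a = 62 / √155 ≈ 4.980

4.980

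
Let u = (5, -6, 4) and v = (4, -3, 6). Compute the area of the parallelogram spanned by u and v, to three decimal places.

i: (-6)·6 - 4·(-3) = -36 - (-12) = -24
j: 4·4 - 5·6 = 16 - 30 = -14
k: 5·(-3) - (-6)·4 = -15 - (-24) = 9
u × v = (-24, -14, 9)
|u × v| = √((-24)² + (-14)² + 9²) = √853 ≈ 29.2062

29.206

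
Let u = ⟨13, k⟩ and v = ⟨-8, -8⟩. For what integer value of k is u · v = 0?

-13

u · v = 13·(-8) + k·(-8) = -104 - 8k
Set equal to 0: -8k = 104, so k = -13.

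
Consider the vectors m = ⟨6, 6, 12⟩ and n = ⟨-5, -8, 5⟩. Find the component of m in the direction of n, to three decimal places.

-1.686

m · n = 6·(-5) + 6·(-8) + 12·5 = -30 - 48 + 60 = -18
|n| = √(25 + 64 + 25) = √114 ≈ 10.6771
comp_n m = -18 / √114 ≈ -1.686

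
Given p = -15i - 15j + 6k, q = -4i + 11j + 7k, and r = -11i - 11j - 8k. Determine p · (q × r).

2790

q × r:
i: 11·(-8) - 7·(-11) = -88 - (-77) = -11
j: 7·(-11) - (-4)·(-8) = -77 - 32 = -109
k: (-4)·(-11) - 11·(-11) = 44 - (-121) = 165
q × r = (-11, -109, 165)
p · (q × r) = (-15)·(-11) + (-15)·(-109) + 6·165 = 165 + 1635 + 990 = 2790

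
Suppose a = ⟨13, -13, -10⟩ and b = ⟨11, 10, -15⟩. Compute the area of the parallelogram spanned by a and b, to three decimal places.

i: (-13)·(-15) - (-10)·10 = 195 - (-100) = 295
j: (-10)·11 - 13·(-15) = -110 - (-195) = 85
k: 13·10 - (-13)·11 = 130 - (-143) = 273
a × b = (295, 85, 273)
|a × b| = √(295² + 85² + 273²) = √168779 ≈ 410.8272

410.827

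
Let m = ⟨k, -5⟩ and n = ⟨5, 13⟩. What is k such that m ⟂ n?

m · n = k·5 + (-5)·13 = -65 + 5k
Set equal to 0: 5k = 65, so k = 13.

13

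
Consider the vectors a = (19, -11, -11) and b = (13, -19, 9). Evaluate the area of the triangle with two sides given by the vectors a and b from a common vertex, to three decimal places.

i: (-11)·9 - (-11)·(-19) = -99 - 209 = -308
j: (-11)·13 - 19·9 = -143 - 171 = -314
k: 19·(-19) - (-11)·13 = -361 - (-143) = -218
a × b = (-308, -314, -218)
|a × b| = √((-308)² + (-314)² + (-218)²) = √240984 ≈ 490.9012
area = ½ · 490.9012 ≈ 245.451

245.451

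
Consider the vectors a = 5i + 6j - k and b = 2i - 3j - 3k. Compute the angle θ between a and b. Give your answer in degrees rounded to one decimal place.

97.8

a · b = 5·2 + 6·(-3) + (-1)·(-3) = 10 - 18 + 3 = -5
|a|² = 25 + 36 + 1 = 62,  |a| = √62 ≈ 7.874008
|b|² = 4 + 9 + 9 = 22,  |b| = √22 ≈ 4.690416
cos θ = -5 / (7.874008 · 4.690416) ≈ -0.13538
θ = arccos(-0.13538) ≈ 97.8°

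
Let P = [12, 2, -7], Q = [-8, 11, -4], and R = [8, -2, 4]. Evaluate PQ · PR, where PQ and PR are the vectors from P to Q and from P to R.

PQ = Q − P = (-20, 9, 3)
PR = R − P = (-4, -4, 11)
PQ · PR = (-20)·(-4) + 9·(-4) + 3·11 = 80 - 36 + 33 = 77

77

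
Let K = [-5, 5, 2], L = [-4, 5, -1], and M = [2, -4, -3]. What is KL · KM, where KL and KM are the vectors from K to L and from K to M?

KL = L − K = (1, 0, -3)
KM = M − K = (7, -9, -5)
KL · KM = 1·7 + 0·(-9) + (-3)·(-5) = 7 + 0 + 15 = 22

22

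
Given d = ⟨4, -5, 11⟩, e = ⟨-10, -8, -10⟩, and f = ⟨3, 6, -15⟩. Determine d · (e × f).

1224

e × f:
i: (-8)·(-15) - (-10)·6 = 120 - (-60) = 180
j: (-10)·3 - (-10)·(-15) = -30 - 150 = -180
k: (-10)·6 - (-8)·3 = -60 - (-24) = -36
e × f = (180, -180, -36)
d · (e × f) = 4·180 + (-5)·(-180) + 11·(-36) = 720 + 900 - 396 = 1224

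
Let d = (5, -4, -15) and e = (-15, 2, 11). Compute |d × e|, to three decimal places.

177.753

i: (-4)·11 - (-15)·2 = -44 - (-30) = -14
j: (-15)·(-15) - 5·11 = 225 - 55 = 170
k: 5·2 - (-4)·(-15) = 10 - 60 = -50
d × e = (-14, 170, -50)
|d × e| = √((-14)² + 170² + (-50)²) = √31596 ≈ 177.7526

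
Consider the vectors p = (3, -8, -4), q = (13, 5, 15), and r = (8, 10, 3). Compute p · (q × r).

q × r:
i: 5·3 - 15·10 = 15 - 150 = -135
j: 15·8 - 13·3 = 120 - 39 = 81
k: 13·10 - 5·8 = 130 - 40 = 90
q × r = (-135, 81, 90)
p · (q × r) = 3·(-135) + (-8)·81 + (-4)·90 = -405 - 648 - 360 = -1413

-1413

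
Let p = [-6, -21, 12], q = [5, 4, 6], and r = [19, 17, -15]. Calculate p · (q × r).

-2889

q × r:
i: 4·(-15) - 6·17 = -60 - 102 = -162
j: 6·19 - 5·(-15) = 114 - (-75) = 189
k: 5·17 - 4·19 = 85 - 76 = 9
q × r = (-162, 189, 9)
p · (q × r) = (-6)·(-162) + (-21)·189 + 12·9 = 972 - 3969 + 108 = -2889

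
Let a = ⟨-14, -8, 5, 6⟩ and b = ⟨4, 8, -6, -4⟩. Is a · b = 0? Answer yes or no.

a · b = (-14)·4 + (-8)·8 + 5·(-6) + 6·(-4) = -56 - 64 - 30 - 24 = -174
Nonzero, so the vectors are not orthogonal.

no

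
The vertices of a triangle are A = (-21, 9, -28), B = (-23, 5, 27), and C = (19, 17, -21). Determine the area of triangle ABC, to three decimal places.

1133.750

AB = (-2, -4, 55),  AC = (40, 8, 7)
i: (-4)·7 - 55·8 = -28 - 440 = -468
j: 55·40 - (-2)·7 = 2200 - (-14) = 2214
k: (-2)·8 - (-4)·40 = -16 - (-160) = 144
AB × AC = (-468, 2214, 144)
|AB × AC| = √5141556 ≈ 2267.4999
area = ½ · 2267.4999 ≈ 1133.750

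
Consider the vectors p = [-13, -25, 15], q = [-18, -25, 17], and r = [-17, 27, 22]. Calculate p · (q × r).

-3223

q × r:
i: (-25)·22 - 17·27 = -550 - 459 = -1009
j: 17·(-17) - (-18)·22 = -289 - (-396) = 107
k: (-18)·27 - (-25)·(-17) = -486 - 425 = -911
q × r = (-1009, 107, -911)
p · (q × r) = (-13)·(-1009) + (-25)·107 + 15·(-911) = 13117 - 2675 - 13665 = -3223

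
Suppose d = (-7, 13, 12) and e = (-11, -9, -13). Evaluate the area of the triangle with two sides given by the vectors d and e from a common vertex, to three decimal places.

154.827

i: 13·(-13) - 12·(-9) = -169 - (-108) = -61
j: 12·(-11) - (-7)·(-13) = -132 - 91 = -223
k: (-7)·(-9) - 13·(-11) = 63 - (-143) = 206
d × e = (-61, -223, 206)
|d × e| = √((-61)² + (-223)² + 206²) = √95886 ≈ 309.6546
area = ½ · 309.6546 ≈ 154.827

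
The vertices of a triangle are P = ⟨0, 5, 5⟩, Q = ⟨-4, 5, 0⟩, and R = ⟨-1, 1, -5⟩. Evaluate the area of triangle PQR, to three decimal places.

PQ = (-4, 0, -5),  PR = (-1, -4, -10)
i: 0·(-10) - (-5)·(-4) = 0 - 20 = -20
j: (-5)·(-1) - (-4)·(-10) = 5 - 40 = -35
k: (-4)·(-4) - 0·(-1) = 16 - 0 = 16
PQ × PR = (-20, -35, 16)
|PQ × PR| = √1881 ≈ 43.3705
area = ½ · 43.3705 ≈ 21.685

21.685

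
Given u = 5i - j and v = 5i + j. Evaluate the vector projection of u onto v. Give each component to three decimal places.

(4.615, 0.923)

u · v = 5·5 + (-1)·1 = 25 - 1 = 24
|v|² = 25 + 1 = 26
proj_v u = (24/26) · (5, 1) ≈ (4.615, 0.923)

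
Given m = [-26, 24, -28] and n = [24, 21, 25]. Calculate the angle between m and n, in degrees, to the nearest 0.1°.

m · n = (-26)·24 + 24·21 + (-28)·25 = -624 + 504 - 700 = -820
|m|² = 676 + 576 + 784 = 2036,  |m| = √2036 ≈ 45.122057
|n|² = 576 + 441 + 625 = 1642,  |n| = √1642 ≈ 40.521599
cos θ = -820 / (45.122057 · 40.521599) ≈ -0.44848
θ = arccos(-0.44848) ≈ 116.6°

116.6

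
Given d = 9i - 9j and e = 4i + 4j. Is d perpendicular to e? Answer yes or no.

d · e = 9·4 + (-9)·4 = 36 - 36 = 0
Zero, so the vectors are orthogonal.

yes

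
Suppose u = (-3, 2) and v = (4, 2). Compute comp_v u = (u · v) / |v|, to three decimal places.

u · v = (-3)·4 + 2·2 = -12 + 4 = -8
|v| = √(16 + 4) = √20 ≈ 4.4721
comp_v u = -8 / √20 ≈ -1.789

-1.789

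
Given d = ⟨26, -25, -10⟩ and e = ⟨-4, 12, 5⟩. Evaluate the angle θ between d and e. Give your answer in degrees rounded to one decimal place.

153.1

d · e = 26·(-4) + (-25)·12 + (-10)·5 = -104 - 300 - 50 = -454
|d|² = 676 + 625 + 100 = 1401,  |d| = √1401 ≈ 37.429935
|e|² = 16 + 144 + 25 = 185,  |e| = √185 ≈ 13.601471
cos θ = -454 / (37.429935 · 13.601471) ≈ -0.89177
θ = arccos(-0.89177) ≈ 153.1°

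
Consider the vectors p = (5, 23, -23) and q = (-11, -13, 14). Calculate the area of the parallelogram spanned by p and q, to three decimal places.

i: 23·14 - (-23)·(-13) = 322 - 299 = 23
j: (-23)·(-11) - 5·14 = 253 - 70 = 183
k: 5·(-13) - 23·(-11) = -65 - (-253) = 188
p × q = (23, 183, 188)
|p × q| = √(23² + 183² + 188²) = √69362 ≈ 263.3667

263.367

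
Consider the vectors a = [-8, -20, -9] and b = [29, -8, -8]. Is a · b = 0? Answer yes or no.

yes

a · b = (-8)·29 + (-20)·(-8) + (-9)·(-8) = -232 + 160 + 72 = 0
Zero, so the vectors are orthogonal.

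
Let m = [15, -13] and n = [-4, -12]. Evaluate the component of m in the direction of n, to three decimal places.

m · n = 15·(-4) + (-13)·(-12) = -60 + 156 = 96
|n| = √(16 + 144) = √160 ≈ 12.6491
comp_n m = 96 / √160 ≈ 7.589

7.589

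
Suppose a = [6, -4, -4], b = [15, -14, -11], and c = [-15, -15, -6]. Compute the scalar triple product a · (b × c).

234

b × c:
i: (-14)·(-6) - (-11)·(-15) = 84 - 165 = -81
j: (-11)·(-15) - 15·(-6) = 165 - (-90) = 255
k: 15·(-15) - (-14)·(-15) = -225 - 210 = -435
b × c = (-81, 255, -435)
a · (b × c) = 6·(-81) + (-4)·255 + (-4)·(-435) = -486 - 1020 + 1740 = 234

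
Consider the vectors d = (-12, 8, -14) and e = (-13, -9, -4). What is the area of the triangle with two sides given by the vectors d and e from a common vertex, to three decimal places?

i: 8·(-4) - (-14)·(-9) = -32 - 126 = -158
j: (-14)·(-13) - (-12)·(-4) = 182 - 48 = 134
k: (-12)·(-9) - 8·(-13) = 108 - (-104) = 212
d × e = (-158, 134, 212)
|d × e| = √((-158)² + 134² + 212²) = √87864 ≈ 296.4186
area = ½ · 296.4186 ≈ 148.209

148.209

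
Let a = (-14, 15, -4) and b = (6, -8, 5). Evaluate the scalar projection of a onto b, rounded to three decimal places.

a · b = (-14)·6 + 15·(-8) + (-4)·5 = -84 - 120 - 20 = -224
|b| = √(36 + 64 + 25) = √125 ≈ 11.1803
comp_b a = -224 / √125 ≈ -20.035

-20.035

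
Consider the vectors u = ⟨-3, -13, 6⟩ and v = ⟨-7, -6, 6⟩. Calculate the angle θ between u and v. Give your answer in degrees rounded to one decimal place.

u · v = (-3)·(-7) + (-13)·(-6) + 6·6 = 21 + 78 + 36 = 135
|u|² = 9 + 169 + 36 = 214,  |u| = √214 ≈ 14.628739
|v|² = 49 + 36 + 36 = 121,  |v| = √121 ≈ 11.000000
cos θ = 135 / (14.628739 · 11.000000) ≈ 0.83895
θ = arccos(0.83895) ≈ 33.0°

33.0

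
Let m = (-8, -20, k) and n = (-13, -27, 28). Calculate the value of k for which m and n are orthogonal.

-23

m · n = (-8)·(-13) + (-20)·(-27) + k·28 = 644 + 28k
Set equal to 0: 28k = -644, so k = -23.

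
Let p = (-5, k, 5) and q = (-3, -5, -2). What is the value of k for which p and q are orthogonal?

p · q = (-5)·(-3) + k·(-5) + 5·(-2) = 5 - 5k
Set equal to 0: -5k = -5, so k = 1.

1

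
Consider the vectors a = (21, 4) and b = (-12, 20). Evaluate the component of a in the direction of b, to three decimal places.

-7.374

a · b = 21·(-12) + 4·20 = -252 + 80 = -172
|b| = √(144 + 400) = √544 ≈ 23.3238
comp_b a = -172 / √544 ≈ -7.374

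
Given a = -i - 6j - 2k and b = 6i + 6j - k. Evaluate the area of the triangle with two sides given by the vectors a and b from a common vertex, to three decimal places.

i: (-6)·(-1) - (-2)·6 = 6 - (-12) = 18
j: (-2)·6 - (-1)·(-1) = -12 - 1 = -13
k: (-1)·6 - (-6)·6 = -6 - (-36) = 30
a × b = (18, -13, 30)
|a × b| = √(18² + (-13)² + 30²) = √1393 ≈ 37.3229
area = ½ · 37.3229 ≈ 18.661

18.661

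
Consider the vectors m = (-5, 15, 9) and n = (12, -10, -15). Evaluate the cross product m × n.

(-135, 33, -130)

i: 15·(-15) - 9·(-10) = -225 - (-90) = -135
j: 9·12 - (-5)·(-15) = 108 - 75 = 33
k: (-5)·(-10) - 15·12 = 50 - 180 = -130
m × n = (-135, 33, -130)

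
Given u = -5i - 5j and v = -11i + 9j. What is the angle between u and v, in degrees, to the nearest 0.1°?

u · v = (-5)·(-11) + (-5)·9 = 55 - 45 = 10
|u|² = 25 + 25 = 50,  |u| = √50 ≈ 7.071068
|v|² = 121 + 81 = 202,  |v| = √202 ≈ 14.212670
cos θ = 10 / (7.071068 · 14.212670) ≈ 0.09950
θ = arccos(0.09950) ≈ 84.3°

84.3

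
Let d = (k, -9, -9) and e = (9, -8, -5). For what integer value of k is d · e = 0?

-13

d · e = k·9 + (-9)·(-8) + (-9)·(-5) = 117 + 9k
Set equal to 0: 9k = -117, so k = -13.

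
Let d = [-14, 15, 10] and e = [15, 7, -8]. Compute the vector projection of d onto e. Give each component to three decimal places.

(-8.210, -3.831, 4.379)

d · e = (-14)·15 + 15·7 + 10·(-8) = -210 + 105 - 80 = -185
|e|² = 225 + 49 + 64 = 338
proj_e d = (-185/338) · (15, 7, -8) ≈ (-8.210, -3.831, 4.379)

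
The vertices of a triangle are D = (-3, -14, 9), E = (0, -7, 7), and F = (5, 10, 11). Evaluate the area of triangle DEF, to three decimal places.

33.853

DE = (3, 7, -2),  DF = (8, 24, 2)
i: 7·2 - (-2)·24 = 14 - (-48) = 62
j: (-2)·8 - 3·2 = -16 - 6 = -22
k: 3·24 - 7·8 = 72 - 56 = 16
DE × DF = (62, -22, 16)
|DE × DF| = √4584 ≈ 67.7052
area = ½ · 67.7052 ≈ 33.853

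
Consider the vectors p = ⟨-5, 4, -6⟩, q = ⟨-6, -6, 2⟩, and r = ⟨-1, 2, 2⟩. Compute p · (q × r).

228

q × r:
i: (-6)·2 - 2·2 = -12 - 4 = -16
j: 2·(-1) - (-6)·2 = -2 - (-12) = 10
k: (-6)·2 - (-6)·(-1) = -12 - 6 = -18
q × r = (-16, 10, -18)
p · (q × r) = (-5)·(-16) + 4·10 + (-6)·(-18) = 80 + 40 + 108 = 228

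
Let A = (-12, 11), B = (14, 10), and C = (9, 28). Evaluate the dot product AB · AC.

AB = B − A = (26, -1)
AC = C − A = (21, 17)
AB · AC = 26·21 + (-1)·17 = 546 - 17 = 529

529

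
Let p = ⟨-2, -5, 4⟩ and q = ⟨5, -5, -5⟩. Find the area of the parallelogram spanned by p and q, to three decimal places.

i: (-5)·(-5) - 4·(-5) = 25 - (-20) = 45
j: 4·5 - (-2)·(-5) = 20 - 10 = 10
k: (-2)·(-5) - (-5)·5 = 10 - (-25) = 35
p × q = (45, 10, 35)
|p × q| = √(45² + 10² + 35²) = √3350 ≈ 57.8792

57.879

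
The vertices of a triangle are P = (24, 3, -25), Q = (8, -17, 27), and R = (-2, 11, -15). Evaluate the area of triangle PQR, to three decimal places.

PQ = (-16, -20, 52),  PR = (-26, 8, 10)
i: (-20)·10 - 52·8 = -200 - 416 = -616
j: 52·(-26) - (-16)·10 = -1352 - (-160) = -1192
k: (-16)·8 - (-20)·(-26) = -128 - 520 = -648
PQ × PR = (-616, -1192, -648)
|PQ × PR| = √2220224 ≈ 1490.0416
area = ½ · 1490.0416 ≈ 745.021

745.021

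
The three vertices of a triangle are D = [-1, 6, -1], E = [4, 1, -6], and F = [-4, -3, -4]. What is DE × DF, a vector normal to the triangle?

DE = (5, -5, -5)
DF = (-3, -9, -3)
i: (-5)·(-3) - (-5)·(-9) = 15 - 45 = -30
j: (-5)·(-3) - 5·(-3) = 15 - (-15) = 30
k: 5·(-9) - (-5)·(-3) = -45 - 15 = -60
DE × DF = (-30, 30, -60)

(-30, 30, -60)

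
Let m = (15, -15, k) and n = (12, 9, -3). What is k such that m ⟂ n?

m · n = 15·12 + (-15)·9 + k·(-3) = 45 - 3k
Set equal to 0: -3k = -45, so k = 15.

15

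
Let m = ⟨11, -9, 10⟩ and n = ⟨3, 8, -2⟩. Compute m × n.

(-62, 52, 115)

i: (-9)·(-2) - 10·8 = 18 - 80 = -62
j: 10·3 - 11·(-2) = 30 - (-22) = 52
k: 11·8 - (-9)·3 = 88 - (-27) = 115
m × n = (-62, 52, 115)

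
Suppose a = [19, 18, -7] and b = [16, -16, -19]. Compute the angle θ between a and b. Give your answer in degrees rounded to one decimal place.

79.3

a · b = 19·16 + 18·(-16) + (-7)·(-19) = 304 - 288 + 133 = 149
|a|² = 361 + 324 + 49 = 734,  |a| = √734 ≈ 27.092434
|b|² = 256 + 256 + 361 = 873,  |b| = √873 ≈ 29.546573
cos θ = 149 / (27.092434 · 29.546573) ≈ 0.18614
θ = arccos(0.18614) ≈ 79.3°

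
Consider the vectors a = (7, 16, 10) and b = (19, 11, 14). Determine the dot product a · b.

a · b = 7·19 + 16·11 + 10·14 = 133 + 176 + 140 = 449

449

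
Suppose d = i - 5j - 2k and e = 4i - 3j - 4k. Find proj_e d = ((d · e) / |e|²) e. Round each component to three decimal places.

(2.634, -1.976, -2.634)

d · e = 1·4 + (-5)·(-3) + (-2)·(-4) = 4 + 15 + 8 = 27
|e|² = 16 + 9 + 16 = 41
proj_e d = (27/41) · (4, -3, -4) ≈ (2.634, -1.976, -2.634)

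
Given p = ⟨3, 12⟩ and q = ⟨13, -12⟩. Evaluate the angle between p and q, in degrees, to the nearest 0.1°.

p · q = 3·13 + 12·(-12) = 39 - 144 = -105
|p|² = 9 + 144 = 153,  |p| = √153 ≈ 12.369317
|q|² = 169 + 144 = 313,  |q| = √313 ≈ 17.691806
cos θ = -105 / (12.369317 · 17.691806) ≈ -0.47981
θ = arccos(-0.47981) ≈ 118.7°

118.7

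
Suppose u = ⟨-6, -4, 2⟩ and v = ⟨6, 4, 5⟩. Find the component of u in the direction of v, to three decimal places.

-4.786

u · v = (-6)·6 + (-4)·4 + 2·5 = -36 - 16 + 10 = -42
|v| = √(36 + 16 + 25) = √77 ≈ 8.7750
comp_v u = -42 / √77 ≈ -4.786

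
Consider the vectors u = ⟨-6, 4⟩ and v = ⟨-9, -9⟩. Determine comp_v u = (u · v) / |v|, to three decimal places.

1.414

u · v = (-6)·(-9) + 4·(-9) = 54 - 36 = 18
|v| = √(81 + 81) = √162 ≈ 12.7279
comp_v u = 18 / √162 ≈ 1.414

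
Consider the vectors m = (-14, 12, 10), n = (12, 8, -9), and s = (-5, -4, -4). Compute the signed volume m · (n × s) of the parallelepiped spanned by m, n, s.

1988

n × s:
i: 8·(-4) - (-9)·(-4) = -32 - 36 = -68
j: (-9)·(-5) - 12·(-4) = 45 - (-48) = 93
k: 12·(-4) - 8·(-5) = -48 - (-40) = -8
n × s = (-68, 93, -8)
m · (n × s) = (-14)·(-68) + 12·93 + 10·(-8) = 952 + 1116 - 80 = 1988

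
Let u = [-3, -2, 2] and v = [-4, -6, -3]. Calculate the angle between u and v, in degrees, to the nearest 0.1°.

u · v = (-3)·(-4) + (-2)·(-6) + 2·(-3) = 12 + 12 - 6 = 18
|u|² = 9 + 4 + 4 = 17,  |u| = √17 ≈ 4.123106
|v|² = 16 + 36 + 9 = 61,  |v| = √61 ≈ 7.810250
cos θ = 18 / (4.123106 · 7.810250) ≈ 0.55896
θ = arccos(0.55896) ≈ 56.0°

56.0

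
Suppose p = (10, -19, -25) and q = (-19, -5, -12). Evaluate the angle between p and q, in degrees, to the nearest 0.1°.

p · q = 10·(-19) + (-19)·(-5) + (-25)·(-12) = -190 + 95 + 300 = 205
|p|² = 100 + 361 + 625 = 1086,  |p| = √1086 ≈ 32.954514
|q|² = 361 + 25 + 144 = 530,  |q| = √530 ≈ 23.021729
cos θ = 205 / (32.954514 · 23.021729) ≈ 0.27021
θ = arccos(0.27021) ≈ 74.3°

74.3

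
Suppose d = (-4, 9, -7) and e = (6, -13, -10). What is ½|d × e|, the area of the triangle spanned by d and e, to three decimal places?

99.359

i: 9·(-10) - (-7)·(-13) = -90 - 91 = -181
j: (-7)·6 - (-4)·(-10) = -42 - 40 = -82
k: (-4)·(-13) - 9·6 = 52 - 54 = -2
d × e = (-181, -82, -2)
|d × e| = √((-181)² + (-82)² + (-2)²) = √39489 ≈ 198.7184
area = ½ · 198.7184 ≈ 99.359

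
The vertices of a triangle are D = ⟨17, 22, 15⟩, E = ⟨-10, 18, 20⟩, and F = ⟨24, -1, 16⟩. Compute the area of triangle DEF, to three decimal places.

DE = (-27, -4, 5),  DF = (7, -23, 1)
i: (-4)·1 - 5·(-23) = -4 - (-115) = 111
j: 5·7 - (-27)·1 = 35 - (-27) = 62
k: (-27)·(-23) - (-4)·7 = 621 - (-28) = 649
DE × DF = (111, 62, 649)
|DE × DF| = √437366 ≈ 661.3365
area = ½ · 661.3365 ≈ 330.668

330.668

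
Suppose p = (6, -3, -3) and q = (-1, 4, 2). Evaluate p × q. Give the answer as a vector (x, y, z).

(6, -9, 21)

i: (-3)·2 - (-3)·4 = -6 - (-12) = 6
j: (-3)·(-1) - 6·2 = 3 - 12 = -9
k: 6·4 - (-3)·(-1) = 24 - 3 = 21
p × q = (6, -9, 21)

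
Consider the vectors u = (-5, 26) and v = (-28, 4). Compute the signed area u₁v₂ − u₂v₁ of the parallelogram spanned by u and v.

(-5)·4 - 26·(-28) = -20 - (-728) = 708

708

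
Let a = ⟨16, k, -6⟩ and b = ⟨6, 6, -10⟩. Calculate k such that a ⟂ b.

a · b = 16·6 + k·6 + (-6)·(-10) = 156 + 6k
Set equal to 0: 6k = -156, so k = -26.

-26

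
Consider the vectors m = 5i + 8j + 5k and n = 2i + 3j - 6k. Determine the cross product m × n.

i: 8·(-6) - 5·3 = -48 - 15 = -63
j: 5·2 - 5·(-6) = 10 - (-30) = 40
k: 5·3 - 8·2 = 15 - 16 = -1
m × n = (-63, 40, -1)

(-63, 40, -1)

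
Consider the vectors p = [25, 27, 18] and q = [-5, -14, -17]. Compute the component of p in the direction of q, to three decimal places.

p · q = 25·(-5) + 27·(-14) + 18·(-17) = -125 - 378 - 306 = -809
|q| = √(25 + 196 + 289) = √510 ≈ 22.5832
comp_q p = -809 / √510 ≈ -35.823

-35.823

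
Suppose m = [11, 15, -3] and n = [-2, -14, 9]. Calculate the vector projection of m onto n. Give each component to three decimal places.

(1.843, 12.904, -8.295)

m · n = 11·(-2) + 15·(-14) + (-3)·9 = -22 - 210 - 27 = -259
|n|² = 4 + 196 + 81 = 281
proj_n m = (-259/281) · (-2, -14, 9) ≈ (1.843, 12.904, -8.295)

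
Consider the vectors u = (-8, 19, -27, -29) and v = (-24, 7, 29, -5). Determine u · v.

u · v = (-8)·(-24) + 19·7 + (-27)·29 + (-29)·(-5) = 192 + 133 - 783 + 145 = -313

-313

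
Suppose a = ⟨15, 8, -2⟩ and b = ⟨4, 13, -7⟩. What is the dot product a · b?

178

a · b = 15·4 + 8·13 + (-2)·(-7) = 60 + 104 + 14 = 178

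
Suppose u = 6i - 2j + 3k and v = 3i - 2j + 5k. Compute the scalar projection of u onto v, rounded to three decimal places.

u · v = 6·3 + (-2)·(-2) + 3·5 = 18 + 4 + 15 = 37
|v| = √(9 + 4 + 25) = √38 ≈ 6.1644
comp_v u = 37 / √38 ≈ 6.002

6.002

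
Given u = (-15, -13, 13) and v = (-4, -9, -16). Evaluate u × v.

i: (-13)·(-16) - 13·(-9) = 208 - (-117) = 325
j: 13·(-4) - (-15)·(-16) = -52 - 240 = -292
k: (-15)·(-9) - (-13)·(-4) = 135 - 52 = 83
u × v = (325, -292, 83)

(325, -292, 83)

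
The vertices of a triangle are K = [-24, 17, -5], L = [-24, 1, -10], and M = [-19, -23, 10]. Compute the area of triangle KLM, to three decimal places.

KL = (0, -16, -5),  KM = (5, -40, 15)
i: (-16)·15 - (-5)·(-40) = -240 - 200 = -440
j: (-5)·5 - 0·15 = -25 - 0 = -25
k: 0·(-40) - (-16)·5 = 0 - (-80) = 80
KL × KM = (-440, -25, 80)
|KL × KM| = √200625 ≈ 447.9118
area = ½ · 447.9118 ≈ 223.956

223.956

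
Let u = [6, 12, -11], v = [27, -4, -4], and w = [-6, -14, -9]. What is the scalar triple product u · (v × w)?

7506

v × w:
i: (-4)·(-9) - (-4)·(-14) = 36 - 56 = -20
j: (-4)·(-6) - 27·(-9) = 24 - (-243) = 267
k: 27·(-14) - (-4)·(-6) = -378 - 24 = -402
v × w = (-20, 267, -402)
u · (v × w) = 6·(-20) + 12·267 + (-11)·(-402) = -120 + 3204 + 4422 = 7506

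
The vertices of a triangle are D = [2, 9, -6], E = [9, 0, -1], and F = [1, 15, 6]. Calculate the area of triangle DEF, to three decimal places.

DE = (7, -9, 5),  DF = (-1, 6, 12)
i: (-9)·12 - 5·6 = -108 - 30 = -138
j: 5·(-1) - 7·12 = -5 - 84 = -89
k: 7·6 - (-9)·(-1) = 42 - 9 = 33
DE × DF = (-138, -89, 33)
|DE × DF| = √28054 ≈ 167.4933
area = ½ · 167.4933 ≈ 83.747

83.747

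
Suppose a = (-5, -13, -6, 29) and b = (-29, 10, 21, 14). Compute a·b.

a · b = (-5)·(-29) + (-13)·10 + (-6)·21 + 29·14 = 145 - 130 - 126 + 406 = 295

295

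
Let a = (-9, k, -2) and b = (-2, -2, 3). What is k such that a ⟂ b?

a · b = (-9)·(-2) + k·(-2) + (-2)·3 = 12 - 2k
Set equal to 0: -2k = -12, so k = 6.

6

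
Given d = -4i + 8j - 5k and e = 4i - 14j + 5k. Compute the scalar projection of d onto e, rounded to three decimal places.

d · e = (-4)·4 + 8·(-14) + (-5)·5 = -16 - 112 - 25 = -153
|e| = √(16 + 196 + 25) = √237 ≈ 15.3948
comp_e d = -153 / √237 ≈ -9.938

-9.938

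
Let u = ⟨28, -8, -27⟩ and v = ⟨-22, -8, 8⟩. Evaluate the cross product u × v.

i: (-8)·8 - (-27)·(-8) = -64 - 216 = -280
j: (-27)·(-22) - 28·8 = 594 - 224 = 370
k: 28·(-8) - (-8)·(-22) = -224 - 176 = -400
u × v = (-280, 370, -400)

(-280, 370, -400)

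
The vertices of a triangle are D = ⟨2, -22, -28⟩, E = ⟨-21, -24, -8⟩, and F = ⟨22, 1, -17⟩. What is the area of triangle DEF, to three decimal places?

473.776

DE = (-23, -2, 20),  DF = (20, 23, 11)
i: (-2)·11 - 20·23 = -22 - 460 = -482
j: 20·20 - (-23)·11 = 400 - (-253) = 653
k: (-23)·23 - (-2)·20 = -529 - (-40) = -489
DE × DF = (-482, 653, -489)
|DE × DF| = √897854 ≈ 947.5516
area = ½ · 947.5516 ≈ 473.776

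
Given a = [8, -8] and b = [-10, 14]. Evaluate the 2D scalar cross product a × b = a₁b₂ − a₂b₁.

32

8·14 - (-8)·(-10) = 112 - 80 = 32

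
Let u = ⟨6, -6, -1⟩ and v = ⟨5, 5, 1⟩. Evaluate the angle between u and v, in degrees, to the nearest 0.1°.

90.9

u · v = 6·5 + (-6)·5 + (-1)·1 = 30 - 30 - 1 = -1
|u|² = 36 + 36 + 1 = 73,  |u| = √73 ≈ 8.544004
|v|² = 25 + 25 + 1 = 51,  |v| = √51 ≈ 7.141428
cos θ = -1 / (8.544004 · 7.141428) ≈ -0.01639
θ = arccos(-0.01639) ≈ 90.9°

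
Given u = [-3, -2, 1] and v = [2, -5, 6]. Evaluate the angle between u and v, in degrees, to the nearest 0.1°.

70.6

u · v = (-3)·2 + (-2)·(-5) + 1·6 = -6 + 10 + 6 = 10
|u|² = 9 + 4 + 1 = 14,  |u| = √14 ≈ 3.741657
|v|² = 4 + 25 + 36 = 65,  |v| = √65 ≈ 8.062258
cos θ = 10 / (3.741657 · 8.062258) ≈ 0.33150
θ = arccos(0.33150) ≈ 70.6°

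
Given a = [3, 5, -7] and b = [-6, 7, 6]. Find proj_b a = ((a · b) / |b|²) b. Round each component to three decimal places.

a · b = 3·(-6) + 5·7 + (-7)·6 = -18 + 35 - 42 = -25
|b|² = 36 + 49 + 36 = 121
proj_b a = (-25/121) · (-6, 7, 6) ≈ (1.240, -1.446, -1.240)

(1.240, -1.446, -1.240)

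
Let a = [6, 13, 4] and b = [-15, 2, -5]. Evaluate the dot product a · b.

a · b = 6·(-15) + 13·2 + 4·(-5) = -90 + 26 - 20 = -84

-84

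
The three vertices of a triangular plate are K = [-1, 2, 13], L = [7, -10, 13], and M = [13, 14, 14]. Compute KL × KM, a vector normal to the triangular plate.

(-12, -8, 264)

KL = (8, -12, 0)
KM = (14, 12, 1)
i: (-12)·1 - 0·12 = -12 - 0 = -12
j: 0·14 - 8·1 = 0 - 8 = -8
k: 8·12 - (-12)·14 = 96 - (-168) = 264
KL × KM = (-12, -8, 264)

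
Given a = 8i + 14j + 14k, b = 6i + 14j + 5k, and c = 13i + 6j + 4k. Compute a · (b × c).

b × c:
i: 14·4 - 5·6 = 56 - 30 = 26
j: 5·13 - 6·4 = 65 - 24 = 41
k: 6·6 - 14·13 = 36 - 182 = -146
b × c = (26, 41, -146)
a · (b × c) = 8·26 + 14·41 + 14·(-146) = 208 + 574 - 2044 = -1262

-1262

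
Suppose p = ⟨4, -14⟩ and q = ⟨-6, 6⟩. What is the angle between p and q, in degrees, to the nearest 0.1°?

150.9

p · q = 4·(-6) + (-14)·6 = -24 - 84 = -108
|p|² = 16 + 196 = 212,  |p| = √212 ≈ 14.560220
|q|² = 36 + 36 = 72,  |q| = √72 ≈ 8.485281
cos θ = -108 / (14.560220 · 8.485281) ≈ -0.87416
θ = arccos(-0.87416) ≈ 150.9°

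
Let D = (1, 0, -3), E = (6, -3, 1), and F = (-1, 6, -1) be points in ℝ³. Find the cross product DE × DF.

(-30, -18, 24)

DE = (5, -3, 4)
DF = (-2, 6, 2)
i: (-3)·2 - 4·6 = -6 - 24 = -30
j: 4·(-2) - 5·2 = -8 - 10 = -18
k: 5·6 - (-3)·(-2) = 30 - 6 = 24
DE × DF = (-30, -18, 24)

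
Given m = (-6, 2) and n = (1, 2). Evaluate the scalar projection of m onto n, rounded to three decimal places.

-0.894

m · n = (-6)·1 + 2·2 = -6 + 4 = -2
|n| = √(1 + 4) = √5 ≈ 2.2361
comp_n m = -2 / √5 ≈ -0.894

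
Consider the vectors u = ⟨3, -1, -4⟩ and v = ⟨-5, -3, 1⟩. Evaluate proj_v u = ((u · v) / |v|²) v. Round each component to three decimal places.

(2.286, 1.371, -0.457)

u · v = 3·(-5) + (-1)·(-3) + (-4)·1 = -15 + 3 - 4 = -16
|v|² = 25 + 9 + 1 = 35
proj_v u = (-16/35) · (-5, -3, 1) ≈ (2.286, 1.371, -0.457)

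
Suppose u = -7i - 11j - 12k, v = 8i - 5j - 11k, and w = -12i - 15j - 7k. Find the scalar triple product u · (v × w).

1002

v × w:
i: (-5)·(-7) - (-11)·(-15) = 35 - 165 = -130
j: (-11)·(-12) - 8·(-7) = 132 - (-56) = 188
k: 8·(-15) - (-5)·(-12) = -120 - 60 = -180
v × w = (-130, 188, -180)
u · (v × w) = (-7)·(-130) + (-11)·188 + (-12)·(-180) = 910 - 2068 + 2160 = 1002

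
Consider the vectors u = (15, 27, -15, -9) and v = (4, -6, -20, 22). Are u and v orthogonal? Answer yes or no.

u · v = 15·4 + 27·(-6) + (-15)·(-20) + (-9)·22 = 60 - 162 + 300 - 198 = 0
Zero, so the vectors are orthogonal.

yes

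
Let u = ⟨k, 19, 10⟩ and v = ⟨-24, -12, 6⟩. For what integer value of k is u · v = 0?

-7

u · v = k·(-24) + 19·(-12) + 10·6 = -168 - 24k
Set equal to 0: -24k = 168, so k = -7.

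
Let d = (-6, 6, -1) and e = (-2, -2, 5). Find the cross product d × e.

(28, 32, 24)

i: 6·5 - (-1)·(-2) = 30 - 2 = 28
j: (-1)·(-2) - (-6)·5 = 2 - (-30) = 32
k: (-6)·(-2) - 6·(-2) = 12 - (-12) = 24
d × e = (28, 32, 24)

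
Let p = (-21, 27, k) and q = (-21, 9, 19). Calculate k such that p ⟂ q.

-36

p · q = (-21)·(-21) + 27·9 + k·19 = 684 + 19k
Set equal to 0: 19k = -684, so k = -36.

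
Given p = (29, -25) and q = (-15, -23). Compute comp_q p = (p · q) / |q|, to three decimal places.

p · q = 29·(-15) + (-25)·(-23) = -435 + 575 = 140
|q| = √(225 + 529) = √754 ≈ 27.4591
comp_q p = 140 / √754 ≈ 5.098

5.098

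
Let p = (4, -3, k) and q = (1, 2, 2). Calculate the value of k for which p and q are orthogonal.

1

p · q = 4·1 + (-3)·2 + k·2 = -2 + 2k
Set equal to 0: 2k = 2, so k = 1.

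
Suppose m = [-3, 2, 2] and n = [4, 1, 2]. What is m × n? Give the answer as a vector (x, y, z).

(2, 14, -11)

i: 2·2 - 2·1 = 4 - 2 = 2
j: 2·4 - (-3)·2 = 8 - (-6) = 14
k: (-3)·1 - 2·4 = -3 - 8 = -11
m × n = (2, 14, -11)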